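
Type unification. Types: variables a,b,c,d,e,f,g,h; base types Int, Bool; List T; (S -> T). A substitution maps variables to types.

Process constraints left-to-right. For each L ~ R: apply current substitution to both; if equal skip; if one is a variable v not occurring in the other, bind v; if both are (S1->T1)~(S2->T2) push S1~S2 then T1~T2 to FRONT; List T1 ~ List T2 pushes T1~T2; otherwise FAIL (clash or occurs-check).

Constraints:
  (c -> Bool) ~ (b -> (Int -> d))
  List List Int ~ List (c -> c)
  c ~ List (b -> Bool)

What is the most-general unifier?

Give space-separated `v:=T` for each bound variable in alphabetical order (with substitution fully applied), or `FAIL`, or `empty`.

Answer: FAIL

Derivation:
step 1: unify (c -> Bool) ~ (b -> (Int -> d))  [subst: {-} | 2 pending]
  -> decompose arrow: push c~b, Bool~(Int -> d)
step 2: unify c ~ b  [subst: {-} | 3 pending]
  bind c := b
step 3: unify Bool ~ (Int -> d)  [subst: {c:=b} | 2 pending]
  clash: Bool vs (Int -> d)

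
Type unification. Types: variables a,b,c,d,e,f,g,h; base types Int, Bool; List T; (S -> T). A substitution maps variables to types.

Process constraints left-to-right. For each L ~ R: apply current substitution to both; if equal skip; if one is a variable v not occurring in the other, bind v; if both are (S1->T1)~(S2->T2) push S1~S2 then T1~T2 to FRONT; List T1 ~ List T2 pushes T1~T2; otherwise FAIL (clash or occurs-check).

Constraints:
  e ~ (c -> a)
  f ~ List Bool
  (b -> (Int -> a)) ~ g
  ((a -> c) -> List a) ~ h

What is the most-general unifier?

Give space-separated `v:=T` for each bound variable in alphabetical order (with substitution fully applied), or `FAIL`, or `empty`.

Answer: e:=(c -> a) f:=List Bool g:=(b -> (Int -> a)) h:=((a -> c) -> List a)

Derivation:
step 1: unify e ~ (c -> a)  [subst: {-} | 3 pending]
  bind e := (c -> a)
step 2: unify f ~ List Bool  [subst: {e:=(c -> a)} | 2 pending]
  bind f := List Bool
step 3: unify (b -> (Int -> a)) ~ g  [subst: {e:=(c -> a), f:=List Bool} | 1 pending]
  bind g := (b -> (Int -> a))
step 4: unify ((a -> c) -> List a) ~ h  [subst: {e:=(c -> a), f:=List Bool, g:=(b -> (Int -> a))} | 0 pending]
  bind h := ((a -> c) -> List a)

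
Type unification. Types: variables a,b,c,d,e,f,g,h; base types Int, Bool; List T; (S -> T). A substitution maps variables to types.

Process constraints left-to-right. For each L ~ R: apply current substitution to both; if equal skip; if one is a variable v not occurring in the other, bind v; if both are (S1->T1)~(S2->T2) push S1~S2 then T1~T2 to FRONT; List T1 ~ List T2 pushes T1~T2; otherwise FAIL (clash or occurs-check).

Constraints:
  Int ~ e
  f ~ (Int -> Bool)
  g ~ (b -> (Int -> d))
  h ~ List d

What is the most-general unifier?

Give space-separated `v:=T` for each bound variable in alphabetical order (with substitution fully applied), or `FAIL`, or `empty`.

step 1: unify Int ~ e  [subst: {-} | 3 pending]
  bind e := Int
step 2: unify f ~ (Int -> Bool)  [subst: {e:=Int} | 2 pending]
  bind f := (Int -> Bool)
step 3: unify g ~ (b -> (Int -> d))  [subst: {e:=Int, f:=(Int -> Bool)} | 1 pending]
  bind g := (b -> (Int -> d))
step 4: unify h ~ List d  [subst: {e:=Int, f:=(Int -> Bool), g:=(b -> (Int -> d))} | 0 pending]
  bind h := List d

Answer: e:=Int f:=(Int -> Bool) g:=(b -> (Int -> d)) h:=List d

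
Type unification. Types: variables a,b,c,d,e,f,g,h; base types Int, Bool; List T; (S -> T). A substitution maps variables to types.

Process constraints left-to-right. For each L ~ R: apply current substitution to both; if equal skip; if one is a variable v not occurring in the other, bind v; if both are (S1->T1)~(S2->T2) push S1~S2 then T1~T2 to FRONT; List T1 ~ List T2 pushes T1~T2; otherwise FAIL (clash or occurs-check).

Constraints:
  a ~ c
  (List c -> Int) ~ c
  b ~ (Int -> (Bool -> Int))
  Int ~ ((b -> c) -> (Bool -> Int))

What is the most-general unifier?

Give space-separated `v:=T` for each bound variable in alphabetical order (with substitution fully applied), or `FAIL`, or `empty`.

Answer: FAIL

Derivation:
step 1: unify a ~ c  [subst: {-} | 3 pending]
  bind a := c
step 2: unify (List c -> Int) ~ c  [subst: {a:=c} | 2 pending]
  occurs-check fail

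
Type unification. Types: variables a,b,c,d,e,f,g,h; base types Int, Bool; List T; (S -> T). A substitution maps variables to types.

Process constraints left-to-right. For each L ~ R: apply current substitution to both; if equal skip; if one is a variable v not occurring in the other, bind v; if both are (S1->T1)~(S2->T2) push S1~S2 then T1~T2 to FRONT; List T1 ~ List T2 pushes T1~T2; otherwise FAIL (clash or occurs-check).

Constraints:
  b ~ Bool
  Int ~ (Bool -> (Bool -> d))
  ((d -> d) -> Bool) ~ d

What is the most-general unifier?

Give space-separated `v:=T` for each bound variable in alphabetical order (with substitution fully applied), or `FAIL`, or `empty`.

step 1: unify b ~ Bool  [subst: {-} | 2 pending]
  bind b := Bool
step 2: unify Int ~ (Bool -> (Bool -> d))  [subst: {b:=Bool} | 1 pending]
  clash: Int vs (Bool -> (Bool -> d))

Answer: FAIL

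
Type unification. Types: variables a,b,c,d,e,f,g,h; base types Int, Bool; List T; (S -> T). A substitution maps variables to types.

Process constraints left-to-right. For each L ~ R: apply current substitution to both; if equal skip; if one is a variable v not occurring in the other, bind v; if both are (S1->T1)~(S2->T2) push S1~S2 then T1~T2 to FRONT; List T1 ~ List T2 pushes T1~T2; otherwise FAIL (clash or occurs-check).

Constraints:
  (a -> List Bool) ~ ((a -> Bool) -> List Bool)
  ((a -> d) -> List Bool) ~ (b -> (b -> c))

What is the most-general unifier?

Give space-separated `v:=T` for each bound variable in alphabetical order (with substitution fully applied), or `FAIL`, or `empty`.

step 1: unify (a -> List Bool) ~ ((a -> Bool) -> List Bool)  [subst: {-} | 1 pending]
  -> decompose arrow: push a~(a -> Bool), List Bool~List Bool
step 2: unify a ~ (a -> Bool)  [subst: {-} | 2 pending]
  occurs-check fail: a in (a -> Bool)

Answer: FAIL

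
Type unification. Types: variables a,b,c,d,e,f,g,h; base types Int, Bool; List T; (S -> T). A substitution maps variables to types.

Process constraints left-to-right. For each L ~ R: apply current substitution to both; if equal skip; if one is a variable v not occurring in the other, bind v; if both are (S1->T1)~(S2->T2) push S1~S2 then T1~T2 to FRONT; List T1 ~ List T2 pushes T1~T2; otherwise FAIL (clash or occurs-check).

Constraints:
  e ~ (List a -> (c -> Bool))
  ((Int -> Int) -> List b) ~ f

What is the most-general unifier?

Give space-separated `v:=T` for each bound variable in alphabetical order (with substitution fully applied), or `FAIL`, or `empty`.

Answer: e:=(List a -> (c -> Bool)) f:=((Int -> Int) -> List b)

Derivation:
step 1: unify e ~ (List a -> (c -> Bool))  [subst: {-} | 1 pending]
  bind e := (List a -> (c -> Bool))
step 2: unify ((Int -> Int) -> List b) ~ f  [subst: {e:=(List a -> (c -> Bool))} | 0 pending]
  bind f := ((Int -> Int) -> List b)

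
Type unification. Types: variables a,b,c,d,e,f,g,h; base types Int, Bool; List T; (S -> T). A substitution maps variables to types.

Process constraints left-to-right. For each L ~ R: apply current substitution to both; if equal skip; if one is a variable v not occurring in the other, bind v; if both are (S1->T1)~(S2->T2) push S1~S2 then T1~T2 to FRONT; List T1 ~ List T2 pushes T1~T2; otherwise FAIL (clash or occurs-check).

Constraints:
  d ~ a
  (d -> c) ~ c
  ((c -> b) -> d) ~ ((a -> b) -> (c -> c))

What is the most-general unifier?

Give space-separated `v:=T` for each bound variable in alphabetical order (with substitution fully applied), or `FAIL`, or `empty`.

Answer: FAIL

Derivation:
step 1: unify d ~ a  [subst: {-} | 2 pending]
  bind d := a
step 2: unify (a -> c) ~ c  [subst: {d:=a} | 1 pending]
  occurs-check fail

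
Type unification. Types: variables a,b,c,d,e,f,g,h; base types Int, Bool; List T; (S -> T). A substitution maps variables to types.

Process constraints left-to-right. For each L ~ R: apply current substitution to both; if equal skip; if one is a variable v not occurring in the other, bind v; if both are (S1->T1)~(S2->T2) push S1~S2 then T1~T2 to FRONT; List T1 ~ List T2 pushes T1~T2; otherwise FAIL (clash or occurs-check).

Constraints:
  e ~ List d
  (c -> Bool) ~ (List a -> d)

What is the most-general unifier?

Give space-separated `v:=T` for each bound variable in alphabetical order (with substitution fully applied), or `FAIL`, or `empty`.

step 1: unify e ~ List d  [subst: {-} | 1 pending]
  bind e := List d
step 2: unify (c -> Bool) ~ (List a -> d)  [subst: {e:=List d} | 0 pending]
  -> decompose arrow: push c~List a, Bool~d
step 3: unify c ~ List a  [subst: {e:=List d} | 1 pending]
  bind c := List a
step 4: unify Bool ~ d  [subst: {e:=List d, c:=List a} | 0 pending]
  bind d := Bool

Answer: c:=List a d:=Bool e:=List Bool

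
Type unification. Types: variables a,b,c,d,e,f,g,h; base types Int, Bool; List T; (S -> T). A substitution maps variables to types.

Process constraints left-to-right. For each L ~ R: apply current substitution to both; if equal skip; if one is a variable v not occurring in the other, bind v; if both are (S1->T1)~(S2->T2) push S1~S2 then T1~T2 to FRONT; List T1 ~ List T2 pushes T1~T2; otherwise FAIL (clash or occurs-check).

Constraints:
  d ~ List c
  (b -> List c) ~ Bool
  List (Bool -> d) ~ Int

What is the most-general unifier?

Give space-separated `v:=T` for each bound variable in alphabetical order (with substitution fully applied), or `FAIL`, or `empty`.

step 1: unify d ~ List c  [subst: {-} | 2 pending]
  bind d := List c
step 2: unify (b -> List c) ~ Bool  [subst: {d:=List c} | 1 pending]
  clash: (b -> List c) vs Bool

Answer: FAIL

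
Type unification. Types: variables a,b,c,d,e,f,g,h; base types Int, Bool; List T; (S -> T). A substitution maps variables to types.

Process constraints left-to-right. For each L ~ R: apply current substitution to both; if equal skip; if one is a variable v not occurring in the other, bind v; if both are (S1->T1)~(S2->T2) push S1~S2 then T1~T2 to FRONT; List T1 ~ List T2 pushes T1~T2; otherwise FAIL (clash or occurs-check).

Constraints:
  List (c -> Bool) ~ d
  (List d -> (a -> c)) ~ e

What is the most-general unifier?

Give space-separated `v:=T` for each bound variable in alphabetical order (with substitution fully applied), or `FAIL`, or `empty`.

Answer: d:=List (c -> Bool) e:=(List List (c -> Bool) -> (a -> c))

Derivation:
step 1: unify List (c -> Bool) ~ d  [subst: {-} | 1 pending]
  bind d := List (c -> Bool)
step 2: unify (List List (c -> Bool) -> (a -> c)) ~ e  [subst: {d:=List (c -> Bool)} | 0 pending]
  bind e := (List List (c -> Bool) -> (a -> c))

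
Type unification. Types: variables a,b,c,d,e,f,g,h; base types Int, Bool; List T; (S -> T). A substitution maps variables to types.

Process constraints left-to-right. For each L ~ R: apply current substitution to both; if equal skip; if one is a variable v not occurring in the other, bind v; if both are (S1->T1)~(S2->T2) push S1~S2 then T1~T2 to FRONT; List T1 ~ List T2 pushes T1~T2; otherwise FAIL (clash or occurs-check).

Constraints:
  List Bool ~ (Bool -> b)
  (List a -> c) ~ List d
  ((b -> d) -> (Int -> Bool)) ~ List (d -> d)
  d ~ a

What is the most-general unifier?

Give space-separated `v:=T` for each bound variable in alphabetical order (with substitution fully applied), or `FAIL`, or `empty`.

step 1: unify List Bool ~ (Bool -> b)  [subst: {-} | 3 pending]
  clash: List Bool vs (Bool -> b)

Answer: FAIL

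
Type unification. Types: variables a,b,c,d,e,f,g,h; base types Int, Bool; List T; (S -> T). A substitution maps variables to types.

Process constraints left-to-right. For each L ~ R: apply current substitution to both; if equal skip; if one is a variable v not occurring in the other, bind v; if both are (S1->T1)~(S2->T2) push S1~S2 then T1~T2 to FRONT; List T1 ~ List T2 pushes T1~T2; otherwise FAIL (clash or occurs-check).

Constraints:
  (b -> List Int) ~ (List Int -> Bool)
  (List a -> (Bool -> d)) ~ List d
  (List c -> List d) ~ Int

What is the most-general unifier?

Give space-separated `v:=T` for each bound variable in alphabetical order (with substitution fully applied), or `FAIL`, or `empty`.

Answer: FAIL

Derivation:
step 1: unify (b -> List Int) ~ (List Int -> Bool)  [subst: {-} | 2 pending]
  -> decompose arrow: push b~List Int, List Int~Bool
step 2: unify b ~ List Int  [subst: {-} | 3 pending]
  bind b := List Int
step 3: unify List Int ~ Bool  [subst: {b:=List Int} | 2 pending]
  clash: List Int vs Bool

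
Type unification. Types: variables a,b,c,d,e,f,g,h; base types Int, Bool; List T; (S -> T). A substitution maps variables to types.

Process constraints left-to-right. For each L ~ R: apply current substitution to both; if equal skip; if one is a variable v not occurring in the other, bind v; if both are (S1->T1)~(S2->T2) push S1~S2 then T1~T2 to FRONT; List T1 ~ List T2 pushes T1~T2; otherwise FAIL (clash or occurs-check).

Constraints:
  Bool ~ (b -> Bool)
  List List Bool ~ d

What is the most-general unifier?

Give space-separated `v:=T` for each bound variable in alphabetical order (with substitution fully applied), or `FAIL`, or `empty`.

step 1: unify Bool ~ (b -> Bool)  [subst: {-} | 1 pending]
  clash: Bool vs (b -> Bool)

Answer: FAIL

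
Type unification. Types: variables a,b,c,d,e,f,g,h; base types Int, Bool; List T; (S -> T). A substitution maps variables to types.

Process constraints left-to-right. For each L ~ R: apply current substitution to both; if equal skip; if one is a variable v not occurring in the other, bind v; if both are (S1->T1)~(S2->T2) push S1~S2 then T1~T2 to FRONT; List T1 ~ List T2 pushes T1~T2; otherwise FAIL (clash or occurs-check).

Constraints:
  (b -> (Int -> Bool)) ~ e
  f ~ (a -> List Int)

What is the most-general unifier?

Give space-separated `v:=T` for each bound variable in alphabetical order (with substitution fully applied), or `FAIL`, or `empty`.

step 1: unify (b -> (Int -> Bool)) ~ e  [subst: {-} | 1 pending]
  bind e := (b -> (Int -> Bool))
step 2: unify f ~ (a -> List Int)  [subst: {e:=(b -> (Int -> Bool))} | 0 pending]
  bind f := (a -> List Int)

Answer: e:=(b -> (Int -> Bool)) f:=(a -> List Int)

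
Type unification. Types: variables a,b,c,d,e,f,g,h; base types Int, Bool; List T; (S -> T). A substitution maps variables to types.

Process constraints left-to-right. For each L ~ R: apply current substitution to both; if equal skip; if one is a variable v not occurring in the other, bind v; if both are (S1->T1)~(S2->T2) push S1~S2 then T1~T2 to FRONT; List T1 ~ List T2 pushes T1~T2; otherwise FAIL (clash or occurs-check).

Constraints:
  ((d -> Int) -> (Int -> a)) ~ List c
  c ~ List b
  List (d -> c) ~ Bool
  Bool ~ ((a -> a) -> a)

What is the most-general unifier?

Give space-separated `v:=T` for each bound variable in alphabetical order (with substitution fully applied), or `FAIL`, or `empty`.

step 1: unify ((d -> Int) -> (Int -> a)) ~ List c  [subst: {-} | 3 pending]
  clash: ((d -> Int) -> (Int -> a)) vs List c

Answer: FAIL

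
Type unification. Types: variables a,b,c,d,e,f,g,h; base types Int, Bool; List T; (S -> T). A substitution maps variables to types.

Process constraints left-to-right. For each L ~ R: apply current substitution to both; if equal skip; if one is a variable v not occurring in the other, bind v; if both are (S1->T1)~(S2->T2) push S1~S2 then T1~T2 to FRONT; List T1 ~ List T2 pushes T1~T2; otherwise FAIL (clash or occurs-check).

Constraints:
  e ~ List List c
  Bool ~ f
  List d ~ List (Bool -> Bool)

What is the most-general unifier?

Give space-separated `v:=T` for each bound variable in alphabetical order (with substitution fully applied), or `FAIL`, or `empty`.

step 1: unify e ~ List List c  [subst: {-} | 2 pending]
  bind e := List List c
step 2: unify Bool ~ f  [subst: {e:=List List c} | 1 pending]
  bind f := Bool
step 3: unify List d ~ List (Bool -> Bool)  [subst: {e:=List List c, f:=Bool} | 0 pending]
  -> decompose List: push d~(Bool -> Bool)
step 4: unify d ~ (Bool -> Bool)  [subst: {e:=List List c, f:=Bool} | 0 pending]
  bind d := (Bool -> Bool)

Answer: d:=(Bool -> Bool) e:=List List c f:=Bool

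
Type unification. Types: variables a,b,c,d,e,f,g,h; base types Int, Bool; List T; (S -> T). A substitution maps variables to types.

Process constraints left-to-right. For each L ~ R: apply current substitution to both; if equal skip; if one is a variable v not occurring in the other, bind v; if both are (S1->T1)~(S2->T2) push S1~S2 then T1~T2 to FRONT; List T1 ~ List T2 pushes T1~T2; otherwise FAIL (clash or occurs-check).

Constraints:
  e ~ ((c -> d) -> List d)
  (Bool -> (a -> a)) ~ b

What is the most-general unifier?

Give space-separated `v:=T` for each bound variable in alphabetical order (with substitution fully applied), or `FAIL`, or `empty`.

Answer: b:=(Bool -> (a -> a)) e:=((c -> d) -> List d)

Derivation:
step 1: unify e ~ ((c -> d) -> List d)  [subst: {-} | 1 pending]
  bind e := ((c -> d) -> List d)
step 2: unify (Bool -> (a -> a)) ~ b  [subst: {e:=((c -> d) -> List d)} | 0 pending]
  bind b := (Bool -> (a -> a))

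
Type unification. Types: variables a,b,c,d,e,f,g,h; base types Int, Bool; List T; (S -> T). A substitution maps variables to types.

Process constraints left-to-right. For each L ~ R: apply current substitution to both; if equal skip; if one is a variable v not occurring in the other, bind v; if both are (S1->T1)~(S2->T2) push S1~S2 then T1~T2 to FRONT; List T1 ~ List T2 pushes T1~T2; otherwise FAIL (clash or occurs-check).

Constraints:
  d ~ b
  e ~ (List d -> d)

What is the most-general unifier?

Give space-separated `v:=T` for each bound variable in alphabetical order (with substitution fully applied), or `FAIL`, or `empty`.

Answer: d:=b e:=(List b -> b)

Derivation:
step 1: unify d ~ b  [subst: {-} | 1 pending]
  bind d := b
step 2: unify e ~ (List b -> b)  [subst: {d:=b} | 0 pending]
  bind e := (List b -> b)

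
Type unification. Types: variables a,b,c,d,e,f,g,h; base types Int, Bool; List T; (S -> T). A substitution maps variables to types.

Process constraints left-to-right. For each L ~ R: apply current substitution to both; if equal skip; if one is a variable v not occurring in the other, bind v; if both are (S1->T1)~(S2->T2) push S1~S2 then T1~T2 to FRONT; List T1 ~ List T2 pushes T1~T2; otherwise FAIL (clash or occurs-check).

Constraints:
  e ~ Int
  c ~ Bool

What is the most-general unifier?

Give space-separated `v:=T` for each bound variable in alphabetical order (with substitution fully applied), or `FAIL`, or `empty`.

step 1: unify e ~ Int  [subst: {-} | 1 pending]
  bind e := Int
step 2: unify c ~ Bool  [subst: {e:=Int} | 0 pending]
  bind c := Bool

Answer: c:=Bool e:=Int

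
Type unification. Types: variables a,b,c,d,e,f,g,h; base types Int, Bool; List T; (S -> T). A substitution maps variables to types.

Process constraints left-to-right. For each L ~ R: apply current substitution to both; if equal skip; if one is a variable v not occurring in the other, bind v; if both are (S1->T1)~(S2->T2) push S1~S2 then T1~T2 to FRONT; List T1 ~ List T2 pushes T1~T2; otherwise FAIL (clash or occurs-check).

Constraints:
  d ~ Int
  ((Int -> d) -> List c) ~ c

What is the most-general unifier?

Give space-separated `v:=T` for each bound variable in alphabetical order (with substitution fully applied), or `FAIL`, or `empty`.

Answer: FAIL

Derivation:
step 1: unify d ~ Int  [subst: {-} | 1 pending]
  bind d := Int
step 2: unify ((Int -> Int) -> List c) ~ c  [subst: {d:=Int} | 0 pending]
  occurs-check fail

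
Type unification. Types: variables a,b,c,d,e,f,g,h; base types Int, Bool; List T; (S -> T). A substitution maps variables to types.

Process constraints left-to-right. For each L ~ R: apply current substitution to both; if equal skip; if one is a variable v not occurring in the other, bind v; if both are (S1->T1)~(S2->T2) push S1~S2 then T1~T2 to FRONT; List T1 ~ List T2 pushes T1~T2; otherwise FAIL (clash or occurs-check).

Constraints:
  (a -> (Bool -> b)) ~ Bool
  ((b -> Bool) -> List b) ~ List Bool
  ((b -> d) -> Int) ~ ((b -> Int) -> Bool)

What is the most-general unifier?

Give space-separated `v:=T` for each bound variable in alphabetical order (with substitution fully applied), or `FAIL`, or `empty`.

step 1: unify (a -> (Bool -> b)) ~ Bool  [subst: {-} | 2 pending]
  clash: (a -> (Bool -> b)) vs Bool

Answer: FAIL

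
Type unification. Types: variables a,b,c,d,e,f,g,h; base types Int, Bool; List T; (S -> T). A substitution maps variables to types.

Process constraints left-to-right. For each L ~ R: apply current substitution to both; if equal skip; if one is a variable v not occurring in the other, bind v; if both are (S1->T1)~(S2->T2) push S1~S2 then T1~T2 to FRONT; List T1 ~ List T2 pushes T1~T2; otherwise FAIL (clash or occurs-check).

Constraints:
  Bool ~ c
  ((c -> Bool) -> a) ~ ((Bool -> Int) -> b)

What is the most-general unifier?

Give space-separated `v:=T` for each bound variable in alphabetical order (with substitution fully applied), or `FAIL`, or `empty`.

step 1: unify Bool ~ c  [subst: {-} | 1 pending]
  bind c := Bool
step 2: unify ((Bool -> Bool) -> a) ~ ((Bool -> Int) -> b)  [subst: {c:=Bool} | 0 pending]
  -> decompose arrow: push (Bool -> Bool)~(Bool -> Int), a~b
step 3: unify (Bool -> Bool) ~ (Bool -> Int)  [subst: {c:=Bool} | 1 pending]
  -> decompose arrow: push Bool~Bool, Bool~Int
step 4: unify Bool ~ Bool  [subst: {c:=Bool} | 2 pending]
  -> identical, skip
step 5: unify Bool ~ Int  [subst: {c:=Bool} | 1 pending]
  clash: Bool vs Int

Answer: FAIL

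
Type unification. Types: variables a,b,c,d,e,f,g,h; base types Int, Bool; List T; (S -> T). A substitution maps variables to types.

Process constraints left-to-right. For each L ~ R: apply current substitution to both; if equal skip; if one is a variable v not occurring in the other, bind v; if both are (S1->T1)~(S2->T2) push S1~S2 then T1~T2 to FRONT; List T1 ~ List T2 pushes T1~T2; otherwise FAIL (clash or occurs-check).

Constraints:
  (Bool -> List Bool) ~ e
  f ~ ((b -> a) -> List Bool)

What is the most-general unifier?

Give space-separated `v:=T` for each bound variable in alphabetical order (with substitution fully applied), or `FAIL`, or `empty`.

Answer: e:=(Bool -> List Bool) f:=((b -> a) -> List Bool)

Derivation:
step 1: unify (Bool -> List Bool) ~ e  [subst: {-} | 1 pending]
  bind e := (Bool -> List Bool)
step 2: unify f ~ ((b -> a) -> List Bool)  [subst: {e:=(Bool -> List Bool)} | 0 pending]
  bind f := ((b -> a) -> List Bool)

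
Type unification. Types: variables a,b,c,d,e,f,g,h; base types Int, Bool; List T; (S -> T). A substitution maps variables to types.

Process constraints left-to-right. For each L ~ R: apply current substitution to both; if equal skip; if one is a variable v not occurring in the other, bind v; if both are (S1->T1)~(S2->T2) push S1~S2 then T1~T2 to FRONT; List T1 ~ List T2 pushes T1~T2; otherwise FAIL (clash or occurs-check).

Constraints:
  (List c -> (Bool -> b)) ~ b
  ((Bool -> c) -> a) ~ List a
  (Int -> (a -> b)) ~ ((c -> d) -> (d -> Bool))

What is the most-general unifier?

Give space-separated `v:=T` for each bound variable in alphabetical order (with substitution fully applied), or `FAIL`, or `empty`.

Answer: FAIL

Derivation:
step 1: unify (List c -> (Bool -> b)) ~ b  [subst: {-} | 2 pending]
  occurs-check fail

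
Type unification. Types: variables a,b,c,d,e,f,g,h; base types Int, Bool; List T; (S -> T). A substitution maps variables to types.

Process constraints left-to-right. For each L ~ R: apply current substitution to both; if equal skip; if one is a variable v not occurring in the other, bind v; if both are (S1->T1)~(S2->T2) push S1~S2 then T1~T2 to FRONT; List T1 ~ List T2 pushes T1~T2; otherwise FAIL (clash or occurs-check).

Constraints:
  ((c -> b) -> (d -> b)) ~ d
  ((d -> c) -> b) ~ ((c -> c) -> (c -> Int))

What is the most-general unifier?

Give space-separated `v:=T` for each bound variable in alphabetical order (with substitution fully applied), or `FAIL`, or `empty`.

Answer: FAIL

Derivation:
step 1: unify ((c -> b) -> (d -> b)) ~ d  [subst: {-} | 1 pending]
  occurs-check fail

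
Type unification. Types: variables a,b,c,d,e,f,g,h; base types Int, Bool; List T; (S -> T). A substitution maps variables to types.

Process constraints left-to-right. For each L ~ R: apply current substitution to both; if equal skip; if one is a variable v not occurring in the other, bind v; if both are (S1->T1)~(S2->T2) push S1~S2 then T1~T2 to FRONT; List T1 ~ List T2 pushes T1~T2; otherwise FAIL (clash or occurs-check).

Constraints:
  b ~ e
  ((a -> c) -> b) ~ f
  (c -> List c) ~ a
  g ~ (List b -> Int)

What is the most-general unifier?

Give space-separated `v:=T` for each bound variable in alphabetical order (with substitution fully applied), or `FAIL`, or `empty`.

Answer: a:=(c -> List c) b:=e f:=(((c -> List c) -> c) -> e) g:=(List e -> Int)

Derivation:
step 1: unify b ~ e  [subst: {-} | 3 pending]
  bind b := e
step 2: unify ((a -> c) -> e) ~ f  [subst: {b:=e} | 2 pending]
  bind f := ((a -> c) -> e)
step 3: unify (c -> List c) ~ a  [subst: {b:=e, f:=((a -> c) -> e)} | 1 pending]
  bind a := (c -> List c)
step 4: unify g ~ (List e -> Int)  [subst: {b:=e, f:=((a -> c) -> e), a:=(c -> List c)} | 0 pending]
  bind g := (List e -> Int)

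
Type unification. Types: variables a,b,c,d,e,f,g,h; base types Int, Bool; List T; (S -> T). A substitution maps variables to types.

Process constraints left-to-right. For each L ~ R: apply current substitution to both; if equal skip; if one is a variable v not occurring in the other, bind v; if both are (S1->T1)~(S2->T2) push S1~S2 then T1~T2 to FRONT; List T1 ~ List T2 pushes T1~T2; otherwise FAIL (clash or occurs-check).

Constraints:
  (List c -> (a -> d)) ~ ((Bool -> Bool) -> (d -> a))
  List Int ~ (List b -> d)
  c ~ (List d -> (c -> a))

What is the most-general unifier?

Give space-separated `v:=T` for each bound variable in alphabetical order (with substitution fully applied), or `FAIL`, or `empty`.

step 1: unify (List c -> (a -> d)) ~ ((Bool -> Bool) -> (d -> a))  [subst: {-} | 2 pending]
  -> decompose arrow: push List c~(Bool -> Bool), (a -> d)~(d -> a)
step 2: unify List c ~ (Bool -> Bool)  [subst: {-} | 3 pending]
  clash: List c vs (Bool -> Bool)

Answer: FAIL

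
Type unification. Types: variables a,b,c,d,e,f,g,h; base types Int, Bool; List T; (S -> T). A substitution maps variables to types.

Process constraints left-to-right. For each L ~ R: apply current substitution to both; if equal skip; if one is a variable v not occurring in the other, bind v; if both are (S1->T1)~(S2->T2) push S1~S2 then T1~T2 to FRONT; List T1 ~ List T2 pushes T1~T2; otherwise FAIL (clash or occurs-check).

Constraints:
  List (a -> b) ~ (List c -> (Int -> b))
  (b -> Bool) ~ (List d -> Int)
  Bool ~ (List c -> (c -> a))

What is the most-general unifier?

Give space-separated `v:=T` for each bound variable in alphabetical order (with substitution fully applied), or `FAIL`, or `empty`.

step 1: unify List (a -> b) ~ (List c -> (Int -> b))  [subst: {-} | 2 pending]
  clash: List (a -> b) vs (List c -> (Int -> b))

Answer: FAIL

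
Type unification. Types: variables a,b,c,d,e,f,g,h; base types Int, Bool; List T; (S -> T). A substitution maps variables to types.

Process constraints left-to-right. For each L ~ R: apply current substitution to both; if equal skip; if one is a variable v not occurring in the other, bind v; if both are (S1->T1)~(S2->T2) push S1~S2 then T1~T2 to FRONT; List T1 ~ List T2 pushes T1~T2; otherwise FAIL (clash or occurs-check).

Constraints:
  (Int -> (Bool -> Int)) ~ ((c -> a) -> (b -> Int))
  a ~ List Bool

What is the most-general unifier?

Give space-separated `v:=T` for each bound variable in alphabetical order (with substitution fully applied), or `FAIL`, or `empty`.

Answer: FAIL

Derivation:
step 1: unify (Int -> (Bool -> Int)) ~ ((c -> a) -> (b -> Int))  [subst: {-} | 1 pending]
  -> decompose arrow: push Int~(c -> a), (Bool -> Int)~(b -> Int)
step 2: unify Int ~ (c -> a)  [subst: {-} | 2 pending]
  clash: Int vs (c -> a)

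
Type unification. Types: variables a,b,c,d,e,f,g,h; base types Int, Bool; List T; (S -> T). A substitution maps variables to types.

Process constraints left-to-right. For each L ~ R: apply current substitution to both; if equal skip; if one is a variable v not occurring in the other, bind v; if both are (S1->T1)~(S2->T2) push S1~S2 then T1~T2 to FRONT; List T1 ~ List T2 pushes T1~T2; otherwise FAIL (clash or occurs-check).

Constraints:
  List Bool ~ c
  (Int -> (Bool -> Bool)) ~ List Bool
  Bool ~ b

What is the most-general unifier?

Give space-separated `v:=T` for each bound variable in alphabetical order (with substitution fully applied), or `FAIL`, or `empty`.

Answer: FAIL

Derivation:
step 1: unify List Bool ~ c  [subst: {-} | 2 pending]
  bind c := List Bool
step 2: unify (Int -> (Bool -> Bool)) ~ List Bool  [subst: {c:=List Bool} | 1 pending]
  clash: (Int -> (Bool -> Bool)) vs List Bool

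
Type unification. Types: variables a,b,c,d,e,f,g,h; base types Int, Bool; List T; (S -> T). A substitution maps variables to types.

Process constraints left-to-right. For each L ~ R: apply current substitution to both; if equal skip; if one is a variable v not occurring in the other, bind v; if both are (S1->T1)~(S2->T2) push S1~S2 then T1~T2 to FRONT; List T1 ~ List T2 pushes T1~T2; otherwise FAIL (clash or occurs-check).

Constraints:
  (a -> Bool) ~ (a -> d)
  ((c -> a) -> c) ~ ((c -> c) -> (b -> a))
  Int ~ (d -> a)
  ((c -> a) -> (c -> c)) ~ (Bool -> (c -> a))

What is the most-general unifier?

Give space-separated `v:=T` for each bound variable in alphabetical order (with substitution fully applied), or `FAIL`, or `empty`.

step 1: unify (a -> Bool) ~ (a -> d)  [subst: {-} | 3 pending]
  -> decompose arrow: push a~a, Bool~d
step 2: unify a ~ a  [subst: {-} | 4 pending]
  -> identical, skip
step 3: unify Bool ~ d  [subst: {-} | 3 pending]
  bind d := Bool
step 4: unify ((c -> a) -> c) ~ ((c -> c) -> (b -> a))  [subst: {d:=Bool} | 2 pending]
  -> decompose arrow: push (c -> a)~(c -> c), c~(b -> a)
step 5: unify (c -> a) ~ (c -> c)  [subst: {d:=Bool} | 3 pending]
  -> decompose arrow: push c~c, a~c
step 6: unify c ~ c  [subst: {d:=Bool} | 4 pending]
  -> identical, skip
step 7: unify a ~ c  [subst: {d:=Bool} | 3 pending]
  bind a := c
step 8: unify c ~ (b -> c)  [subst: {d:=Bool, a:=c} | 2 pending]
  occurs-check fail: c in (b -> c)

Answer: FAIL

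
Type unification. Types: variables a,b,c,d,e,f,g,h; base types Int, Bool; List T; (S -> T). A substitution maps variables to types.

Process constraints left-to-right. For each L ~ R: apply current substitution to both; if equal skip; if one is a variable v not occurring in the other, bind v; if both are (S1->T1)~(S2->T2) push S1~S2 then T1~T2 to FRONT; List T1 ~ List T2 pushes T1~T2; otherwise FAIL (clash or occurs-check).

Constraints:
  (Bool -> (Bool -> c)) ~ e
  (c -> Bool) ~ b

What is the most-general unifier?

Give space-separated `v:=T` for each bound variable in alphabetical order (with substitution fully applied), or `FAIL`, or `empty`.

Answer: b:=(c -> Bool) e:=(Bool -> (Bool -> c))

Derivation:
step 1: unify (Bool -> (Bool -> c)) ~ e  [subst: {-} | 1 pending]
  bind e := (Bool -> (Bool -> c))
step 2: unify (c -> Bool) ~ b  [subst: {e:=(Bool -> (Bool -> c))} | 0 pending]
  bind b := (c -> Bool)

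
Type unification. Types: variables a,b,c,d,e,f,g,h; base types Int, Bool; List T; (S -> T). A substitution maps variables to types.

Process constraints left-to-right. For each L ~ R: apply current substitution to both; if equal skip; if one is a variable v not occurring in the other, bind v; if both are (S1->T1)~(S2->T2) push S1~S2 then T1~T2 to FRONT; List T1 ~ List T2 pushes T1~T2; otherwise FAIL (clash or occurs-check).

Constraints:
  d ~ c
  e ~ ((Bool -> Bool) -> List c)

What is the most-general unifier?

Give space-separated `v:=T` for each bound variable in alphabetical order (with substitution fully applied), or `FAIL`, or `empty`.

step 1: unify d ~ c  [subst: {-} | 1 pending]
  bind d := c
step 2: unify e ~ ((Bool -> Bool) -> List c)  [subst: {d:=c} | 0 pending]
  bind e := ((Bool -> Bool) -> List c)

Answer: d:=c e:=((Bool -> Bool) -> List c)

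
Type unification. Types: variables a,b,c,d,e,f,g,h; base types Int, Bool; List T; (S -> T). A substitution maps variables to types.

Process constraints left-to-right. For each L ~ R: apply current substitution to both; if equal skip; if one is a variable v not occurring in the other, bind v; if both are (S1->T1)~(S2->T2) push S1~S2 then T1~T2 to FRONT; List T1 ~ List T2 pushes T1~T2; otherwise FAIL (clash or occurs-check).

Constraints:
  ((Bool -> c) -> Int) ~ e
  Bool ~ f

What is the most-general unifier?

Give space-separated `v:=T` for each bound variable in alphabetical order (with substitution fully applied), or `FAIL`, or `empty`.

step 1: unify ((Bool -> c) -> Int) ~ e  [subst: {-} | 1 pending]
  bind e := ((Bool -> c) -> Int)
step 2: unify Bool ~ f  [subst: {e:=((Bool -> c) -> Int)} | 0 pending]
  bind f := Bool

Answer: e:=((Bool -> c) -> Int) f:=Bool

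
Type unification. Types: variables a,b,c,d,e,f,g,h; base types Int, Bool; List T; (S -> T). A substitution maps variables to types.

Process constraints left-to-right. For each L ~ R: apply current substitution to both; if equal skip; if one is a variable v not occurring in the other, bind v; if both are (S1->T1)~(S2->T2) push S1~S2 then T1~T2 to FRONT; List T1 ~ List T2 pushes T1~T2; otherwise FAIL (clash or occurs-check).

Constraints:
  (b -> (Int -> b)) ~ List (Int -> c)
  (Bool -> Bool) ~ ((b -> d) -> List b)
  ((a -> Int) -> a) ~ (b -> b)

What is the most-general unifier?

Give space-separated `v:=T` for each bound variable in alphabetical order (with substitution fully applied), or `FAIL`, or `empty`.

Answer: FAIL

Derivation:
step 1: unify (b -> (Int -> b)) ~ List (Int -> c)  [subst: {-} | 2 pending]
  clash: (b -> (Int -> b)) vs List (Int -> c)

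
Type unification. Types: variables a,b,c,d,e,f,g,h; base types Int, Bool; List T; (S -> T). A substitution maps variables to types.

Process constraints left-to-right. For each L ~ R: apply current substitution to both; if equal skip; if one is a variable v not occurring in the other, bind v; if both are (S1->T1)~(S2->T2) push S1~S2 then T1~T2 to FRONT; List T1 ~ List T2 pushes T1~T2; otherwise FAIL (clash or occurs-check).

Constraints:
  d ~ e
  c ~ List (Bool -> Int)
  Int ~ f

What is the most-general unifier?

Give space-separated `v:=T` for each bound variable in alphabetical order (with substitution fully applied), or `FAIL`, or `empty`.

step 1: unify d ~ e  [subst: {-} | 2 pending]
  bind d := e
step 2: unify c ~ List (Bool -> Int)  [subst: {d:=e} | 1 pending]
  bind c := List (Bool -> Int)
step 3: unify Int ~ f  [subst: {d:=e, c:=List (Bool -> Int)} | 0 pending]
  bind f := Int

Answer: c:=List (Bool -> Int) d:=e f:=Int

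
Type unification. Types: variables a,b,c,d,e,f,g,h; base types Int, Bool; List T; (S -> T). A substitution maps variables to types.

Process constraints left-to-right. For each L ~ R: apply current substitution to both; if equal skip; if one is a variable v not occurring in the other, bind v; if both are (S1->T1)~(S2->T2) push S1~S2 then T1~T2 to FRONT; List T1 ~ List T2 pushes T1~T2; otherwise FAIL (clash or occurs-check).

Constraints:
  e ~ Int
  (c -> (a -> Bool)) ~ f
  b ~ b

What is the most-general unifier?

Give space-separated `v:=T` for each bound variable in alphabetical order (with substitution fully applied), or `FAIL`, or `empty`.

Answer: e:=Int f:=(c -> (a -> Bool))

Derivation:
step 1: unify e ~ Int  [subst: {-} | 2 pending]
  bind e := Int
step 2: unify (c -> (a -> Bool)) ~ f  [subst: {e:=Int} | 1 pending]
  bind f := (c -> (a -> Bool))
step 3: unify b ~ b  [subst: {e:=Int, f:=(c -> (a -> Bool))} | 0 pending]
  -> identical, skip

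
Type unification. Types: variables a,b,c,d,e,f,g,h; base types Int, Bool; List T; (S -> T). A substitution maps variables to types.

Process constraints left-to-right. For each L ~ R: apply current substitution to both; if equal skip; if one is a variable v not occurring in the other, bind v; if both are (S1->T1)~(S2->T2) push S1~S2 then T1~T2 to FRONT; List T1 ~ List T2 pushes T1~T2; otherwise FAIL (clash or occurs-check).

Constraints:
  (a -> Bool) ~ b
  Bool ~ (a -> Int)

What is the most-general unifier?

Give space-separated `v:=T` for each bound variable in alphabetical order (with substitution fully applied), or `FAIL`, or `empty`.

Answer: FAIL

Derivation:
step 1: unify (a -> Bool) ~ b  [subst: {-} | 1 pending]
  bind b := (a -> Bool)
step 2: unify Bool ~ (a -> Int)  [subst: {b:=(a -> Bool)} | 0 pending]
  clash: Bool vs (a -> Int)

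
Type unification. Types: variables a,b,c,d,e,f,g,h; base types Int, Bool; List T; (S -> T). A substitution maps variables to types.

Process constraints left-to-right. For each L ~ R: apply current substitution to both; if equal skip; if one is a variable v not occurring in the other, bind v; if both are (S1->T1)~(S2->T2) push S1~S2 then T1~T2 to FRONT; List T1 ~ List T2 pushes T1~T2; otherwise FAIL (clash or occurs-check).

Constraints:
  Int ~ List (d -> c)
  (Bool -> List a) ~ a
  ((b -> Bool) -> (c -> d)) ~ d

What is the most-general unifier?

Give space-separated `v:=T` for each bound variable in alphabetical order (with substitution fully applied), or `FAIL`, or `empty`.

step 1: unify Int ~ List (d -> c)  [subst: {-} | 2 pending]
  clash: Int vs List (d -> c)

Answer: FAIL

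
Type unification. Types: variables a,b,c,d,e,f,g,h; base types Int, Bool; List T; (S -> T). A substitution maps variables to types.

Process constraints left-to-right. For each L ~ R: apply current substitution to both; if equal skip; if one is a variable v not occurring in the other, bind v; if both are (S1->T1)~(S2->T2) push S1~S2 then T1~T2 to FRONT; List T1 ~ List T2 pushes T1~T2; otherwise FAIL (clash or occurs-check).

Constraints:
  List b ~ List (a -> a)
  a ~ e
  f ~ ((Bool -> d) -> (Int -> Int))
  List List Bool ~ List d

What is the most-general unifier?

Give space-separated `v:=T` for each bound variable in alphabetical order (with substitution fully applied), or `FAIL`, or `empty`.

Answer: a:=e b:=(e -> e) d:=List Bool f:=((Bool -> List Bool) -> (Int -> Int))

Derivation:
step 1: unify List b ~ List (a -> a)  [subst: {-} | 3 pending]
  -> decompose List: push b~(a -> a)
step 2: unify b ~ (a -> a)  [subst: {-} | 3 pending]
  bind b := (a -> a)
step 3: unify a ~ e  [subst: {b:=(a -> a)} | 2 pending]
  bind a := e
step 4: unify f ~ ((Bool -> d) -> (Int -> Int))  [subst: {b:=(a -> a), a:=e} | 1 pending]
  bind f := ((Bool -> d) -> (Int -> Int))
step 5: unify List List Bool ~ List d  [subst: {b:=(a -> a), a:=e, f:=((Bool -> d) -> (Int -> Int))} | 0 pending]
  -> decompose List: push List Bool~d
step 6: unify List Bool ~ d  [subst: {b:=(a -> a), a:=e, f:=((Bool -> d) -> (Int -> Int))} | 0 pending]
  bind d := List Bool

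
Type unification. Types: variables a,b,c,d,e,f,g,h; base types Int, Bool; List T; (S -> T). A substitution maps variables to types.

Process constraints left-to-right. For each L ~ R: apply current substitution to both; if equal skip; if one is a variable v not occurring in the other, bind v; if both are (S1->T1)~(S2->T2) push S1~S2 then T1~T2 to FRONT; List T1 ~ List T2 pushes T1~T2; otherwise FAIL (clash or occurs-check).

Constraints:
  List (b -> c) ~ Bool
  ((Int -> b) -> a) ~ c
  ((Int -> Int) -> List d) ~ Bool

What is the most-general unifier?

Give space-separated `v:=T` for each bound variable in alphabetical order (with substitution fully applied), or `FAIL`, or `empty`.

Answer: FAIL

Derivation:
step 1: unify List (b -> c) ~ Bool  [subst: {-} | 2 pending]
  clash: List (b -> c) vs Bool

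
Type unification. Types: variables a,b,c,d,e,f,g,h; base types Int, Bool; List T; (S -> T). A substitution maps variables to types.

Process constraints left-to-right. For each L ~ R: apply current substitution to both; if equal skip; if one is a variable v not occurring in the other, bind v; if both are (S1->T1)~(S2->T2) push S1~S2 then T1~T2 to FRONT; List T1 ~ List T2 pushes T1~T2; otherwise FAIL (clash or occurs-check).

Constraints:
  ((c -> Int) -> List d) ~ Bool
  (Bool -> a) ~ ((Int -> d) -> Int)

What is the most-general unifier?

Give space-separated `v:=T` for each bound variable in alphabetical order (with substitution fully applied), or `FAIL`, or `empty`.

Answer: FAIL

Derivation:
step 1: unify ((c -> Int) -> List d) ~ Bool  [subst: {-} | 1 pending]
  clash: ((c -> Int) -> List d) vs Bool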